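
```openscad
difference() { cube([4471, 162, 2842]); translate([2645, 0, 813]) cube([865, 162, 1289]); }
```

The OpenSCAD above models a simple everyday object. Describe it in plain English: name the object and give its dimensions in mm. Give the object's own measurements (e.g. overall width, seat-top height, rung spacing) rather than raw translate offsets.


A wall 4471 mm long (x), 162 mm thick (y), 2842 mm tall, with a rectangular window opening cut through it. The opening is 865 mm wide and 1289 mm tall; its sill is at z = 813 mm and its near (−x) edge is 2645 mm from the wall's −x end. The opening passes through the full wall thickness.


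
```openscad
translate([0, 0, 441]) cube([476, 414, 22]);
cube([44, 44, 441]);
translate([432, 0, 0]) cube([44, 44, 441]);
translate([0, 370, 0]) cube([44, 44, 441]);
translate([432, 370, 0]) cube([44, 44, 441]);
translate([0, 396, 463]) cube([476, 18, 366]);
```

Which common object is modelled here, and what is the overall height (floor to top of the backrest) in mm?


A chair. The overall height is 829 mm.

A slab on four corner posts with a tall panel at the back — a chair. The seat slab sits at z = 441 with thickness 22, and the 366 mm backrest starts at the seat top, so the overall height is 441 + 22 + 366 = 829 mm.


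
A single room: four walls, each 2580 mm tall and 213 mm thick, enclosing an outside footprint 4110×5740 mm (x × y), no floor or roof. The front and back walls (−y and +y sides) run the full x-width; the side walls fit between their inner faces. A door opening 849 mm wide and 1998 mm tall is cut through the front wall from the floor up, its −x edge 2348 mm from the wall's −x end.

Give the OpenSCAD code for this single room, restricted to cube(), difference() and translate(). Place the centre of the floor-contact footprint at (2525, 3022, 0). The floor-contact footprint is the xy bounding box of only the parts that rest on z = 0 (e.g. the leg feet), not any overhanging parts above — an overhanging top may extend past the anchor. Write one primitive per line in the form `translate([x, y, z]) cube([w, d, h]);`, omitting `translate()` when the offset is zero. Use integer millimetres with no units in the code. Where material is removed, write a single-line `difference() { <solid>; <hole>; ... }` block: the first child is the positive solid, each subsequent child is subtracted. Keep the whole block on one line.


difference() { translate([470, 152, 0]) cube([4110, 213, 2580]); translate([2818, 152, 0]) cube([849, 213, 1998]); }
translate([470, 5679, 0]) cube([4110, 213, 2580]);
translate([470, 365, 0]) cube([213, 5314, 2580]);
translate([4367, 365, 0]) cube([213, 5314, 2580]);


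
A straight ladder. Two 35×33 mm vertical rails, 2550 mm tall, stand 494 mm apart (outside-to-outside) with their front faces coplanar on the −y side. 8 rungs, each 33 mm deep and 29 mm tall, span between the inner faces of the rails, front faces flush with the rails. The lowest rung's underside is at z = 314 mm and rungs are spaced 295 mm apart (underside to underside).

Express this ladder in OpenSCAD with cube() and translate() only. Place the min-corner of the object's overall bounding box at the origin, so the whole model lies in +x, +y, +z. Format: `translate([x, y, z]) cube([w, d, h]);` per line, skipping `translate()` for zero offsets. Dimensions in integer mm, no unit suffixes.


cube([35, 33, 2550]);
translate([459, 0, 0]) cube([35, 33, 2550]);
translate([35, 0, 314]) cube([424, 33, 29]);
translate([35, 0, 609]) cube([424, 33, 29]);
translate([35, 0, 904]) cube([424, 33, 29]);
translate([35, 0, 1199]) cube([424, 33, 29]);
translate([35, 0, 1494]) cube([424, 33, 29]);
translate([35, 0, 1789]) cube([424, 33, 29]);
translate([35, 0, 2084]) cube([424, 33, 29]);
translate([35, 0, 2379]) cube([424, 33, 29]);


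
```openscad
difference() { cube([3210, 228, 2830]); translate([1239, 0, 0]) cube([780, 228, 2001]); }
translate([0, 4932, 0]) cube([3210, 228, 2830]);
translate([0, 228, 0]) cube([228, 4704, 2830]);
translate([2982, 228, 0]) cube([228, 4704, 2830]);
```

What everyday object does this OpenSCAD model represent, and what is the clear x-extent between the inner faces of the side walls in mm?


A single room. The interior width is 2754 mm.

Four walls enclosing a rectangle with a door in the front wall — a room. Outside width 3210 minus two 228 mm walls gives 2754 mm.


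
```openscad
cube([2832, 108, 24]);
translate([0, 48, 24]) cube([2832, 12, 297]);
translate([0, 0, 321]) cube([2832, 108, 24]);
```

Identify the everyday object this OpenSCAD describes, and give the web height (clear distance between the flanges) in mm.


An I-beam. The web height is 297 mm.

Two wide flanges with a thin centred web — an I-beam. Overall 345 mm minus two 24 mm flanges gives a web of 345 − 2·24 = 297 mm.


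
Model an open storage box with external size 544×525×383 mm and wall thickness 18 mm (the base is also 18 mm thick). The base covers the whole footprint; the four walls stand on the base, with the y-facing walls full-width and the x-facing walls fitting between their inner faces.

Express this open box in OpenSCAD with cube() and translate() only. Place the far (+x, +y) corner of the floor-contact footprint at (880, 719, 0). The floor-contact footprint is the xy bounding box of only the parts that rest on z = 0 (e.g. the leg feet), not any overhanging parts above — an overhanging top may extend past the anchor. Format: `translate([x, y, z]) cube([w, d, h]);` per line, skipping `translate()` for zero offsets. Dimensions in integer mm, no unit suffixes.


translate([336, 194, 0]) cube([544, 525, 18]);
translate([336, 194, 18]) cube([544, 18, 365]);
translate([336, 701, 18]) cube([544, 18, 365]);
translate([336, 212, 18]) cube([18, 489, 365]);
translate([862, 212, 18]) cube([18, 489, 365]);


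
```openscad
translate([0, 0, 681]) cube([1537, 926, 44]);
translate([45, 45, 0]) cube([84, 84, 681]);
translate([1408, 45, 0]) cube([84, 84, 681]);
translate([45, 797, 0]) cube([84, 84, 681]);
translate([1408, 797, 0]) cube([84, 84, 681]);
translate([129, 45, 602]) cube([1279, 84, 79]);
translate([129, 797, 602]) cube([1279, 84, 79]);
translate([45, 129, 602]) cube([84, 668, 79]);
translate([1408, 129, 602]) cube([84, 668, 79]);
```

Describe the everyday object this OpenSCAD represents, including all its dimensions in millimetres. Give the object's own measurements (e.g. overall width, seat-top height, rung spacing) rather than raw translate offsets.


A table: top 1537 mm (x) × 926 mm (y), 44 mm thick, upper face at z = 725 mm, on four 84×84 mm square legs, each inset 45 mm from the nearest pair of top edges from z = 0 to the bottom of the top. Four apron rails, 84 mm thick and 79 mm tall, run between adjacent legs with their top edges flush with the underside of the top and their outer faces flush with the legs' outer faces.


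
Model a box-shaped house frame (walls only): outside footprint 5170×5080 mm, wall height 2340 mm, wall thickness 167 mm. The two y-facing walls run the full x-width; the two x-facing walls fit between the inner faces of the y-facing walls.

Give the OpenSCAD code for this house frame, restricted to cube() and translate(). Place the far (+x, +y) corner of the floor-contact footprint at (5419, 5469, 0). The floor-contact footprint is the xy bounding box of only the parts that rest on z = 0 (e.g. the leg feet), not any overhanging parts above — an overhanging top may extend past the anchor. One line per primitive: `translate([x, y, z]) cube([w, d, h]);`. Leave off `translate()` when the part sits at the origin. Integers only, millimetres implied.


translate([249, 389, 0]) cube([5170, 167, 2340]);
translate([249, 5302, 0]) cube([5170, 167, 2340]);
translate([249, 556, 0]) cube([167, 4746, 2340]);
translate([5252, 556, 0]) cube([167, 4746, 2340]);


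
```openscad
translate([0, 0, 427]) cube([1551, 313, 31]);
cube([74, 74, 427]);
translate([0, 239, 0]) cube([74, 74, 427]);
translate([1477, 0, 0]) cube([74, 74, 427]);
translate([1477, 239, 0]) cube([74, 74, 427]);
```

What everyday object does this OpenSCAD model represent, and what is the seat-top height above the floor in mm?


A bench. The seat-top height is 458 mm.

A long slab on four corner posts — a bench. The slab sits at z = 427 with thickness 31, so the top is 427 + 31 = 458 mm.


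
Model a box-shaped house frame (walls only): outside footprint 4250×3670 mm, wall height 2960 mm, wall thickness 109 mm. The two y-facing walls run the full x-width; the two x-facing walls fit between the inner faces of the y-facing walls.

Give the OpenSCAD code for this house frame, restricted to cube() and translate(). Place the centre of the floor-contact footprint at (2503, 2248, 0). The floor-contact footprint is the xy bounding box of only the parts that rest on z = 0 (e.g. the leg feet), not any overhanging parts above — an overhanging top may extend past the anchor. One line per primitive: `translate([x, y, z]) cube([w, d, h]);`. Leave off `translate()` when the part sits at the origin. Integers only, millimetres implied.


translate([378, 413, 0]) cube([4250, 109, 2960]);
translate([378, 3974, 0]) cube([4250, 109, 2960]);
translate([378, 522, 0]) cube([109, 3452, 2960]);
translate([4519, 522, 0]) cube([109, 3452, 2960]);


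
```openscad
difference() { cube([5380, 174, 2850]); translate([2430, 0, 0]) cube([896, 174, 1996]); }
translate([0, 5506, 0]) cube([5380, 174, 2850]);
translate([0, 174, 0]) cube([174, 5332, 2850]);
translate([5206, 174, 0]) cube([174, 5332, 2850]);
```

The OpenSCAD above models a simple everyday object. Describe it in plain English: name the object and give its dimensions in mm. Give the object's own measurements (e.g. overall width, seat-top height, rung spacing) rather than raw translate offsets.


A single room: four walls, each 2850 mm tall and 174 mm thick, enclosing an outside footprint 5380×5680 mm (x × y), no floor or roof. The front and back walls (−y and +y sides) run the full x-width; the side walls fit between their inner faces. A door opening 896 mm wide and 1996 mm tall is cut through the front wall from the floor up, its −x edge 2430 mm from the wall's −x end.


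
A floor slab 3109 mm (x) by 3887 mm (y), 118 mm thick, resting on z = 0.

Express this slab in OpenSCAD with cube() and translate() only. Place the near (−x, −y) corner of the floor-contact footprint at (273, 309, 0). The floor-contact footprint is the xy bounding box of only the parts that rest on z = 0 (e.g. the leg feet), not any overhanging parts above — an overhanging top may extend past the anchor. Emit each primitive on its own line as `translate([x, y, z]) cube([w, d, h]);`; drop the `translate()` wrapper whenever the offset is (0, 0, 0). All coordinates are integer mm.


translate([273, 309, 0]) cube([3109, 3887, 118]);


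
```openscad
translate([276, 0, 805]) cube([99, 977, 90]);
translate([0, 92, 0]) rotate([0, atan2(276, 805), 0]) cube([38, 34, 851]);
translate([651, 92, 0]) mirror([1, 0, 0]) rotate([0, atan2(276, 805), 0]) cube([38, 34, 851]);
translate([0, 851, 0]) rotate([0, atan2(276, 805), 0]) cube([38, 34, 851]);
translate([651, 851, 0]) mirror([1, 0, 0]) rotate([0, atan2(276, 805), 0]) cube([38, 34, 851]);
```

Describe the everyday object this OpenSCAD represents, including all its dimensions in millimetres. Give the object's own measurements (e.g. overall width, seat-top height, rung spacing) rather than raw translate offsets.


A sawhorse. A 99×977×90 mm beam (x, y, z) sits on two A-frame leg pairs. Each pair is two raked legs of 38×34 mm section (34 mm along y) splaying symmetrically in x. Each leg rises 805 mm vertically over 276 mm of horizontal reach and is 851 mm long along its own axis. Every leg's outer bottom edge rests on the floor and its outer top edge meets a bottom edge of the beam — the left legs (tilting toward +x) meet the beam's −x bottom edge, the right legs (their mirror images, tilting toward −x) meet its +x bottom edge — so the leg tops tuck under the beam, the beam's underside is 805 mm above the floor, and the feet are 651 mm apart outside-to-outside with the beam centred between them. The two leg pairs are set in 92 mm from either end of the beam.


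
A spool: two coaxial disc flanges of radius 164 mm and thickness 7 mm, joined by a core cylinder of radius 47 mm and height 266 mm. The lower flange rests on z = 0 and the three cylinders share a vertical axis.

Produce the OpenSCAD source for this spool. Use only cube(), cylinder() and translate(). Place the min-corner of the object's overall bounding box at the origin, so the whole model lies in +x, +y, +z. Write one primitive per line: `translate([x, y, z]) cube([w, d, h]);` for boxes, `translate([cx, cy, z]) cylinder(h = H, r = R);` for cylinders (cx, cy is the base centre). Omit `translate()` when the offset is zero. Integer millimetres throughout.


translate([164, 164, 0]) cylinder(h = 7, r = 164);
translate([164, 164, 7]) cylinder(h = 266, r = 47);
translate([164, 164, 273]) cylinder(h = 7, r = 164);


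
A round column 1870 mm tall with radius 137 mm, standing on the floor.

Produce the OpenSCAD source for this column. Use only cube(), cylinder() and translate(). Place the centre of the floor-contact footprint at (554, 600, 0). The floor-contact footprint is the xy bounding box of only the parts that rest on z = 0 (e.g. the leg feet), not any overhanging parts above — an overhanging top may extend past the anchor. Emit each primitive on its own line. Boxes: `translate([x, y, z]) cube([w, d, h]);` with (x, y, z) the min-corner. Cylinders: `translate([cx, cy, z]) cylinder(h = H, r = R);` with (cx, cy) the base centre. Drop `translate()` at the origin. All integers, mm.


translate([554, 600, 0]) cylinder(h = 1870, r = 137);


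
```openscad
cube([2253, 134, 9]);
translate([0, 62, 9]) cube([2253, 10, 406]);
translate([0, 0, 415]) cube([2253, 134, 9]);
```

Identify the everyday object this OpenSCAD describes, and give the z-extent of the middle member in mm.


An I-beam. The web height is 406 mm.

Two wide flanges with a thin centred web — an I-beam. Overall 424 mm minus two 9 mm flanges gives a web of 424 − 2·9 = 406 mm.


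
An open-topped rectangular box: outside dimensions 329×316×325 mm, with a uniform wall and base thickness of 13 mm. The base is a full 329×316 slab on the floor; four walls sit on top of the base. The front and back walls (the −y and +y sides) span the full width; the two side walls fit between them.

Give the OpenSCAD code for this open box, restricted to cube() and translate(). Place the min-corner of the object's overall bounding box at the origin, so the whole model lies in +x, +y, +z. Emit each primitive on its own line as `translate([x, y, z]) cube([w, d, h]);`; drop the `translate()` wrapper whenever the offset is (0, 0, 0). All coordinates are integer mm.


cube([329, 316, 13]);
translate([0, 0, 13]) cube([329, 13, 312]);
translate([0, 303, 13]) cube([329, 13, 312]);
translate([0, 13, 13]) cube([13, 290, 312]);
translate([316, 13, 13]) cube([13, 290, 312]);


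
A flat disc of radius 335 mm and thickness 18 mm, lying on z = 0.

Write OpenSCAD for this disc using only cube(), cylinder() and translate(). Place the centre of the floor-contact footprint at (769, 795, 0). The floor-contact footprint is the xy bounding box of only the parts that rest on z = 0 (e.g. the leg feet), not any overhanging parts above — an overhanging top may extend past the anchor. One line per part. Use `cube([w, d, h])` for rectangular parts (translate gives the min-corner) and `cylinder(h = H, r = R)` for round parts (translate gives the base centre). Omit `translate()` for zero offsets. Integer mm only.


translate([769, 795, 0]) cylinder(h = 18, r = 335);


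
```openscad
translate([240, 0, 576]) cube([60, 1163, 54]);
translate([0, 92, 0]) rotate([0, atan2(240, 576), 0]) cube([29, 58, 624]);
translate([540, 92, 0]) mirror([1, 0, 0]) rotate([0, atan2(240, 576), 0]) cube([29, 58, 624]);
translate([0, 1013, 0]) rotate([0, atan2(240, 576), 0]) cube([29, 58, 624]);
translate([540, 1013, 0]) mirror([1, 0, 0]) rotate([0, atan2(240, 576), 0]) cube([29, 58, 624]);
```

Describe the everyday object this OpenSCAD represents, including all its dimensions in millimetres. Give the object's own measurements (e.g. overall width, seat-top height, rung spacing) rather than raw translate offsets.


A sawhorse. A 60×1163×54 mm beam (x, y, z) sits on two A-frame leg pairs. Each pair is two raked legs of 29×58 mm section (58 mm along y) splaying symmetrically in x. Each leg rises 576 mm vertically over 240 mm of horizontal reach and is 624 mm long along its own axis. Every leg's outer bottom edge rests on the floor and its outer top edge meets a bottom edge of the beam — the left legs (tilting toward +x) meet the beam's −x bottom edge, the right legs (their mirror images, tilting toward −x) meet its +x bottom edge — so the leg tops tuck under the beam, the beam's underside is 576 mm above the floor, and the feet are 540 mm apart outside-to-outside with the beam centred between them. The two leg pairs are set in 92 mm from either end of the beam.


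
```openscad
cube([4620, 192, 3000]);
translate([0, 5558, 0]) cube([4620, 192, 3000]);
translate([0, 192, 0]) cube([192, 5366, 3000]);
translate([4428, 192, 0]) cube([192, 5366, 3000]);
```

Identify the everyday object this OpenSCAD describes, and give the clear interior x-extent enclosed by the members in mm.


A house (or room) frame. The interior width is 4236 mm.

Four 3000 mm walls enclosing a rectangle with no floor or roof — a room or house frame. Outside width is 4620 mm and wall thickness is 192 mm, so the interior width is 4620 − 2 × 192 = 4236 mm.


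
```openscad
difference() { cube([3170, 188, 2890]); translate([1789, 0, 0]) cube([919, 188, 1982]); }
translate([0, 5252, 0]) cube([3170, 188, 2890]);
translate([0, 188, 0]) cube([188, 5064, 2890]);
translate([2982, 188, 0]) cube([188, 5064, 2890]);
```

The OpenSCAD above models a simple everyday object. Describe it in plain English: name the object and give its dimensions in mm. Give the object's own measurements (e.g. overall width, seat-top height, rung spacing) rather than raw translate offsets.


A single room: four walls, each 2890 mm tall and 188 mm thick, enclosing an outside footprint 3170×5440 mm (x × y), no floor or roof. The front and back walls (−y and +y sides) run the full x-width; the side walls fit between their inner faces. A door opening 919 mm wide and 1982 mm tall is cut through the front wall from the floor up, its −x edge 1789 mm from the wall's −x end.


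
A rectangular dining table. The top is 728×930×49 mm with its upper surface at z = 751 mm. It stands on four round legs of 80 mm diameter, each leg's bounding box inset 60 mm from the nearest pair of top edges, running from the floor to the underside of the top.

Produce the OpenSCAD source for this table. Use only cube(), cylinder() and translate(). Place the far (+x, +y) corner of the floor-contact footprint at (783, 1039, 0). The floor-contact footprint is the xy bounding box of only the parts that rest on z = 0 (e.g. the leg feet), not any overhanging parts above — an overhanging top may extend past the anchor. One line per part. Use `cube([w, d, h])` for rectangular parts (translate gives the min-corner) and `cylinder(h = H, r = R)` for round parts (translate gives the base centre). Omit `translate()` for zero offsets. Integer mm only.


translate([115, 169, 702]) cube([728, 930, 49]);
translate([215, 269, 0]) cylinder(h = 702, r = 40);
translate([743, 269, 0]) cylinder(h = 702, r = 40);
translate([215, 999, 0]) cylinder(h = 702, r = 40);
translate([743, 999, 0]) cylinder(h = 702, r = 40);


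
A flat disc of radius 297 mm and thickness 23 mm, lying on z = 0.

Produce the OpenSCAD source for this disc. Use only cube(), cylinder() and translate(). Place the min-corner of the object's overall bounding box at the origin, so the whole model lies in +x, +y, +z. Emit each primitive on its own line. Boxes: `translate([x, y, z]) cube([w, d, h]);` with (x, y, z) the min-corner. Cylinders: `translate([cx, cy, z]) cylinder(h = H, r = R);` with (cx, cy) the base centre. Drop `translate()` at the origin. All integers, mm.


translate([297, 297, 0]) cylinder(h = 23, r = 297);


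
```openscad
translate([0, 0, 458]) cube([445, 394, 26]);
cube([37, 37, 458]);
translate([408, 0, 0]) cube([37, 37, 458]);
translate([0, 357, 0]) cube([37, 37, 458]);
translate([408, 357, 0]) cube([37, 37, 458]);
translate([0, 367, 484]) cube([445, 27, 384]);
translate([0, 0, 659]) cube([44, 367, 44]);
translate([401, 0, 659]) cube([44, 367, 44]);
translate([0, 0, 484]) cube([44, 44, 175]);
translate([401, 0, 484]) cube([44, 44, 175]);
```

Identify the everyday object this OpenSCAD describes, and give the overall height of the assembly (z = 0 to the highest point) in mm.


A chair. The overall height is 868 mm.

A slab on four corner posts with a tall panel at the back — a chair. The seat slab sits at z = 458 with thickness 26, and the 384 mm backrest starts at the seat top, so the overall height is 458 + 26 + 384 = 868 mm.


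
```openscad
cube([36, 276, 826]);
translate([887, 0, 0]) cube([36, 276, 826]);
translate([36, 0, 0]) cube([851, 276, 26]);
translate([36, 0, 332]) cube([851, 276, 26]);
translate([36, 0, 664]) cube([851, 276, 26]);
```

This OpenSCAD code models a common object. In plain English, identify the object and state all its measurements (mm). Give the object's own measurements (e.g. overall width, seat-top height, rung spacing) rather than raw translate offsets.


An open bookshelf. Two side panels, each 36 mm thick, 276 mm deep and 826 mm tall, stand 923 mm apart (outside-to-outside). Between them sit 3 shelves, each 26 mm thick and 276 mm deep, spanning the full gap between the sides. The bottom shelf rests on the floor (its underside at z = 0) and the clear gap between one shelf's top and the next shelf's underside is 306 mm.


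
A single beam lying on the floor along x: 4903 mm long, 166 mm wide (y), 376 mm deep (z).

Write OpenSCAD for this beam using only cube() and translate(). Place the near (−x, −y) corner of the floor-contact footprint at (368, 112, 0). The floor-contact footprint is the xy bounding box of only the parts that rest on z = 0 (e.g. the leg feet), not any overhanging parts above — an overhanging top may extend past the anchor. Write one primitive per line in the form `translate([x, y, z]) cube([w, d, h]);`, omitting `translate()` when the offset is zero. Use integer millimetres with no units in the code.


translate([368, 112, 0]) cube([4903, 166, 376]);


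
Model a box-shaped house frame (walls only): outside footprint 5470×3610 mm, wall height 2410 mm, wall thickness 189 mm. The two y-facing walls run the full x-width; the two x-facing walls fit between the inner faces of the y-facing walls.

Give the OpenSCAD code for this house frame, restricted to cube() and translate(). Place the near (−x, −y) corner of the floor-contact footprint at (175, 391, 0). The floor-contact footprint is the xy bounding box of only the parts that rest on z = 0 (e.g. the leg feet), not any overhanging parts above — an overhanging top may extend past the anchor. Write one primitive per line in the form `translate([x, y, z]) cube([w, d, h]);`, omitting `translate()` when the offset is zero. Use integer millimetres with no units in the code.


translate([175, 391, 0]) cube([5470, 189, 2410]);
translate([175, 3812, 0]) cube([5470, 189, 2410]);
translate([175, 580, 0]) cube([189, 3232, 2410]);
translate([5456, 580, 0]) cube([189, 3232, 2410]);


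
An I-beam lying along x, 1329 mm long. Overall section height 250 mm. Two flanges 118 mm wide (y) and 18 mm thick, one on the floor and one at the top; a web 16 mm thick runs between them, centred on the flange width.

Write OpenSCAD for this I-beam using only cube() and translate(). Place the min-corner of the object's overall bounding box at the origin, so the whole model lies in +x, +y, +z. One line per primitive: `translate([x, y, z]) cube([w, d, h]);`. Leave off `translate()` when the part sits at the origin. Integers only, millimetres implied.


cube([1329, 118, 18]);
translate([0, 51, 18]) cube([1329, 16, 214]);
translate([0, 0, 232]) cube([1329, 118, 18]);


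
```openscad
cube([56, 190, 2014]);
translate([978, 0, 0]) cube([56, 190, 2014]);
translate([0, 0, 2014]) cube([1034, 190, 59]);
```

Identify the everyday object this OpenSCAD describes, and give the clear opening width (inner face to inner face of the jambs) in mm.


A door frame. The clear opening width is 922 mm.

Two 2014 mm tall posts with a header on top — a door frame. The left jamb is 56 mm wide at x = 0; the right jamb starts at x = 978. The clear opening is 978 − 56 = 922 mm.


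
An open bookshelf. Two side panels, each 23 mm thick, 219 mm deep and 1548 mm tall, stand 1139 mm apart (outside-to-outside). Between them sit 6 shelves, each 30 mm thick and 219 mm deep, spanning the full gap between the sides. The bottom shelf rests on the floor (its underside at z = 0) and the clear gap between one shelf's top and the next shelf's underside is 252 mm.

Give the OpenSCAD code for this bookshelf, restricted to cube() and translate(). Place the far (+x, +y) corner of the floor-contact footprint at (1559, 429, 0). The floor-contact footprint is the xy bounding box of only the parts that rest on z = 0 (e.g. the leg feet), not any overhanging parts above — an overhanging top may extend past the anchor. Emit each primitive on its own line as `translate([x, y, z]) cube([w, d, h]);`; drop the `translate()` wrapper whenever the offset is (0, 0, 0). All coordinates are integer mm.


translate([420, 210, 0]) cube([23, 219, 1548]);
translate([1536, 210, 0]) cube([23, 219, 1548]);
translate([443, 210, 0]) cube([1093, 219, 30]);
translate([443, 210, 282]) cube([1093, 219, 30]);
translate([443, 210, 564]) cube([1093, 219, 30]);
translate([443, 210, 846]) cube([1093, 219, 30]);
translate([443, 210, 1128]) cube([1093, 219, 30]);
translate([443, 210, 1410]) cube([1093, 219, 30]);


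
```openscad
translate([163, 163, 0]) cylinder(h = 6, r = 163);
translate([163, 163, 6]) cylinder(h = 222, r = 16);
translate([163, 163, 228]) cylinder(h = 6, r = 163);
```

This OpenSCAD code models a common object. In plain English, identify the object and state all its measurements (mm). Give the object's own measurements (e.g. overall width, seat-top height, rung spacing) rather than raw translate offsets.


A spool: two coaxial disc flanges of radius 163 mm and thickness 6 mm, joined by a core cylinder of radius 16 mm and height 222 mm. The lower flange rests on z = 0 and the three cylinders share a vertical axis.


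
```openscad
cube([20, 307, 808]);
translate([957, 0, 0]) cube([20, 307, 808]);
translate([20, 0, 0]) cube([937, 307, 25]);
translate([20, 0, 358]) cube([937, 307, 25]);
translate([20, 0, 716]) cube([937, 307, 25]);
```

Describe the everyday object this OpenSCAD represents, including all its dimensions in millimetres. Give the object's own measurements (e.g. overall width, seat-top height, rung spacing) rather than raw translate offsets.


An open bookshelf. Two side panels, each 20 mm thick, 307 mm deep and 808 mm tall, stand 977 mm apart (outside-to-outside). Between them sit 3 shelves, each 25 mm thick and 307 mm deep, spanning the full gap between the sides. The bottom shelf rests on the floor (its underside at z = 0) and the clear gap between one shelf's top and the next shelf's underside is 333 mm.


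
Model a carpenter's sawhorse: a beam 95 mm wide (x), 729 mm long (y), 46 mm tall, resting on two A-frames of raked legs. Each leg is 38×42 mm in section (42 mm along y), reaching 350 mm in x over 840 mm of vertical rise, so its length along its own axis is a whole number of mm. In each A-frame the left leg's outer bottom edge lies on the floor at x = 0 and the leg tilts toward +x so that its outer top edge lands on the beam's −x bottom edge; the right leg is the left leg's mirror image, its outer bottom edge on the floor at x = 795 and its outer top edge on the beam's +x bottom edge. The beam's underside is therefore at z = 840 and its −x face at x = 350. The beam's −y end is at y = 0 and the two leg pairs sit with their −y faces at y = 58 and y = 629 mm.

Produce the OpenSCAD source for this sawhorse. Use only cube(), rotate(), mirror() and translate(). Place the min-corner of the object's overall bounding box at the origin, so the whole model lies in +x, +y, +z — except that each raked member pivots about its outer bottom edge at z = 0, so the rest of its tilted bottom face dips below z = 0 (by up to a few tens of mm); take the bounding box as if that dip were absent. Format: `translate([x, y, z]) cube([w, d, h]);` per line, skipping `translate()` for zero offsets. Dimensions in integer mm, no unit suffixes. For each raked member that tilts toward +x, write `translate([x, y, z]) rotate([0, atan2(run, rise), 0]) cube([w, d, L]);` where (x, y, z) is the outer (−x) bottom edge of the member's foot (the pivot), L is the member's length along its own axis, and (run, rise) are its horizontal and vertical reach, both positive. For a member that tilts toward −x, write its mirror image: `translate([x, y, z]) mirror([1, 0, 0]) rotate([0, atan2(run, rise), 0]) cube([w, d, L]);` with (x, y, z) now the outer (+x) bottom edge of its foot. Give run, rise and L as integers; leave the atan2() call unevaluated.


translate([350, 0, 840]) cube([95, 729, 46]);
translate([0, 58, 0]) rotate([0, atan2(350, 840), 0]) cube([38, 42, 910]);
translate([795, 58, 0]) mirror([1, 0, 0]) rotate([0, atan2(350, 840), 0]) cube([38, 42, 910]);
translate([0, 629, 0]) rotate([0, atan2(350, 840), 0]) cube([38, 42, 910]);
translate([795, 629, 0]) mirror([1, 0, 0]) rotate([0, atan2(350, 840), 0]) cube([38, 42, 910]);


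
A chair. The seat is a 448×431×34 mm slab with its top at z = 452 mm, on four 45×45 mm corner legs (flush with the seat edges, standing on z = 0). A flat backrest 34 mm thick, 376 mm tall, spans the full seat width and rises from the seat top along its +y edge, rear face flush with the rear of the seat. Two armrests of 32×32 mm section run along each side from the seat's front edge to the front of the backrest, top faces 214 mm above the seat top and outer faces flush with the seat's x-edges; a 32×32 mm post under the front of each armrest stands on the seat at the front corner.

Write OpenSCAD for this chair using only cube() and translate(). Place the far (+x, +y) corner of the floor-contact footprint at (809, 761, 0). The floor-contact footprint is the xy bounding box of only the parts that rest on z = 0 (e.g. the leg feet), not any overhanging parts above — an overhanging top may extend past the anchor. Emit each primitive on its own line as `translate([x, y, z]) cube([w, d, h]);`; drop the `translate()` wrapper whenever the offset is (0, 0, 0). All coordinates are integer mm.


// leg_h = 452 - 34 = 418
// arm post h = 214 - 32 = 182
translate([361, 330, 418]) cube([448, 431, 34]);
translate([361, 330, 0]) cube([45, 45, 418]);
translate([764, 330, 0]) cube([45, 45, 418]);
translate([361, 716, 0]) cube([45, 45, 418]);
translate([764, 716, 0]) cube([45, 45, 418]);
translate([361, 727, 452]) cube([448, 34, 376]);
translate([361, 330, 634]) cube([32, 397, 32]);
translate([777, 330, 634]) cube([32, 397, 32]);
translate([361, 330, 452]) cube([32, 32, 182]);
translate([777, 330, 452]) cube([32, 32, 182]);


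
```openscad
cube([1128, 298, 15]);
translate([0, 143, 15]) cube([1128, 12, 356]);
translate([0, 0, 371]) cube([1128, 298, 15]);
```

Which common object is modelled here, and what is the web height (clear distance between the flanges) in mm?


An I-beam. The web height is 356 mm.

Two wide flanges with a thin centred web — an I-beam. Overall 386 mm minus two 15 mm flanges gives a web of 386 − 2·15 = 356 mm.


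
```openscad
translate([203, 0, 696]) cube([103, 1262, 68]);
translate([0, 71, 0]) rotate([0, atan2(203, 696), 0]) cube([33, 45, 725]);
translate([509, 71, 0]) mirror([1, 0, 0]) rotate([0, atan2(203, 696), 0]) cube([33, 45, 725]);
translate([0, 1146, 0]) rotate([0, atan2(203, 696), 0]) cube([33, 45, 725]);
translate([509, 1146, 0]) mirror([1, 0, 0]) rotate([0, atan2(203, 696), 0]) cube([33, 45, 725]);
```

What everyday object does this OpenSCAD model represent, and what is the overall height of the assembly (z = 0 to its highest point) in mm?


A sawhorse. The overall height is 764 mm.

A beam across two mirrored pairs of raked legs — a sawhorse. The beam's underside is at z = 696 (matching the legs' vertical rise in atan2(203, 696)) and the beam is 68 mm tall, so its top is at 696 + 68 = 764 mm. The raked legs top out at the beam's underside, so that is the highest point.


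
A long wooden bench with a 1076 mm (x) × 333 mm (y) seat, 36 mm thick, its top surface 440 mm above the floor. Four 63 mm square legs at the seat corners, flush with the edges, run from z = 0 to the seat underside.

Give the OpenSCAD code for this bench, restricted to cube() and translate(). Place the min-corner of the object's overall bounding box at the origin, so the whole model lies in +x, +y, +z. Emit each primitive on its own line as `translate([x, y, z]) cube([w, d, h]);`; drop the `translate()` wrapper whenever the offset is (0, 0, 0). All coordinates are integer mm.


translate([0, 0, 404]) cube([1076, 333, 36]);
cube([63, 63, 404]);
translate([0, 270, 0]) cube([63, 63, 404]);
translate([1013, 0, 0]) cube([63, 63, 404]);
translate([1013, 270, 0]) cube([63, 63, 404]);


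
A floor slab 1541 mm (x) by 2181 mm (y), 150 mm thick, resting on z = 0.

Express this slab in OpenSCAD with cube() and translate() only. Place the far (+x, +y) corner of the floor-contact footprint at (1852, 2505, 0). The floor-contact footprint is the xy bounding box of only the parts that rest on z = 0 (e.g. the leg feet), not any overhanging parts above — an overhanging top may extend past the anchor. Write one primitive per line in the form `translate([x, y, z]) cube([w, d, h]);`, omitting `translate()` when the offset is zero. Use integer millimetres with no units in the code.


translate([311, 324, 0]) cube([1541, 2181, 150]);


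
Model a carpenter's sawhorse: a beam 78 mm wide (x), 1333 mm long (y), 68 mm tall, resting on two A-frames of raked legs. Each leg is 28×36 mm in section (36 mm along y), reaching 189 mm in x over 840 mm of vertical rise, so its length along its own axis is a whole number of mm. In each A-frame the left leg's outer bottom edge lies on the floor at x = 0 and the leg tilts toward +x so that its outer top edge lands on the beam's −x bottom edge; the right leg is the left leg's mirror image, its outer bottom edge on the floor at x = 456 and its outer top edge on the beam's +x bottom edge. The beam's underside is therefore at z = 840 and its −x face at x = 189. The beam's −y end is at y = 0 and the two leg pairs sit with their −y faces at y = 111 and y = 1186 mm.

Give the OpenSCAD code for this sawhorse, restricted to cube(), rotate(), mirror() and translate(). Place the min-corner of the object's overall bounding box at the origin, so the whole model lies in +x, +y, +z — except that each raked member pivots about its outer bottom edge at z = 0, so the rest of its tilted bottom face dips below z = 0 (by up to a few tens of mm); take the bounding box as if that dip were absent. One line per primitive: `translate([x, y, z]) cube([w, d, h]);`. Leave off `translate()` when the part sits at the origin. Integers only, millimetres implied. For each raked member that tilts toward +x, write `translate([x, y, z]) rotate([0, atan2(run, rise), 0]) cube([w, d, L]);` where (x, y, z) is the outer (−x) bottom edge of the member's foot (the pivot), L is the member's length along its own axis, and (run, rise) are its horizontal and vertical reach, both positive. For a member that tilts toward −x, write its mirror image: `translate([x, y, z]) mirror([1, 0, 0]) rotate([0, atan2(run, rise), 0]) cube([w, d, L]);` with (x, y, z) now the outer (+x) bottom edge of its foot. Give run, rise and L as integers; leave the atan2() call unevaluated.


translate([189, 0, 840]) cube([78, 1333, 68]);
translate([0, 111, 0]) rotate([0, atan2(189, 840), 0]) cube([28, 36, 861]);
translate([456, 111, 0]) mirror([1, 0, 0]) rotate([0, atan2(189, 840), 0]) cube([28, 36, 861]);
translate([0, 1186, 0]) rotate([0, atan2(189, 840), 0]) cube([28, 36, 861]);
translate([456, 1186, 0]) mirror([1, 0, 0]) rotate([0, atan2(189, 840), 0]) cube([28, 36, 861]);


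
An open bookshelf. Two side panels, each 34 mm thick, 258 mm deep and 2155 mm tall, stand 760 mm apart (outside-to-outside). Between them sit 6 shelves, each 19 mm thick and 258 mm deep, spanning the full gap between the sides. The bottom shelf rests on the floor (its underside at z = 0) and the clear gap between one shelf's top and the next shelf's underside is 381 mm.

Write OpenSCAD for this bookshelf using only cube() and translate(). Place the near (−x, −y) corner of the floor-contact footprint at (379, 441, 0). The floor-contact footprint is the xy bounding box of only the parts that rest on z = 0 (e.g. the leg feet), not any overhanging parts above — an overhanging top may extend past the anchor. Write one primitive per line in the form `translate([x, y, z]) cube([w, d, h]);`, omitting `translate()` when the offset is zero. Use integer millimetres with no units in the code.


translate([379, 441, 0]) cube([34, 258, 2155]);
translate([1105, 441, 0]) cube([34, 258, 2155]);
translate([413, 441, 0]) cube([692, 258, 19]);
translate([413, 441, 400]) cube([692, 258, 19]);
translate([413, 441, 800]) cube([692, 258, 19]);
translate([413, 441, 1200]) cube([692, 258, 19]);
translate([413, 441, 1600]) cube([692, 258, 19]);
translate([413, 441, 2000]) cube([692, 258, 19]);


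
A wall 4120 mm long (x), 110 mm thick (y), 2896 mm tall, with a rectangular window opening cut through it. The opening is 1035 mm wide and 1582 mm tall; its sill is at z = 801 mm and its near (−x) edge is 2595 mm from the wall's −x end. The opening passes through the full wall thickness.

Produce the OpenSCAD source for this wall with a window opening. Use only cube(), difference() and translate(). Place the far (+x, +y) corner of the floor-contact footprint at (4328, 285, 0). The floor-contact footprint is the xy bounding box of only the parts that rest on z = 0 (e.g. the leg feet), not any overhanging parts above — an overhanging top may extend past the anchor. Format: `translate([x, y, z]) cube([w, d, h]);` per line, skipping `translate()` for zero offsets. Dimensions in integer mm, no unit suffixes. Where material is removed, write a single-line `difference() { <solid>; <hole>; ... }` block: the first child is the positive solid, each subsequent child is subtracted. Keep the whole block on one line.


difference() { translate([208, 175, 0]) cube([4120, 110, 2896]); translate([2803, 175, 801]) cube([1035, 110, 1582]); }


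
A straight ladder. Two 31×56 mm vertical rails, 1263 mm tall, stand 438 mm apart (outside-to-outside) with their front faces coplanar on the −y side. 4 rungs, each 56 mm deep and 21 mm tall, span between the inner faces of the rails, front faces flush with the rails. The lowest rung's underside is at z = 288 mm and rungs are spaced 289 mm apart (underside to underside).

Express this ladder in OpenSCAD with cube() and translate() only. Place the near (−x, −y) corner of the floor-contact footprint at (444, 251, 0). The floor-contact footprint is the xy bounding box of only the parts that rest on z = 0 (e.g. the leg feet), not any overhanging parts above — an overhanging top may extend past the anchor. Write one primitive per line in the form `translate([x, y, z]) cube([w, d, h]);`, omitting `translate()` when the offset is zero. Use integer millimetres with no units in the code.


translate([444, 251, 0]) cube([31, 56, 1263]);
translate([851, 251, 0]) cube([31, 56, 1263]);
translate([475, 251, 288]) cube([376, 56, 21]);
translate([475, 251, 577]) cube([376, 56, 21]);
translate([475, 251, 866]) cube([376, 56, 21]);
translate([475, 251, 1155]) cube([376, 56, 21]);
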